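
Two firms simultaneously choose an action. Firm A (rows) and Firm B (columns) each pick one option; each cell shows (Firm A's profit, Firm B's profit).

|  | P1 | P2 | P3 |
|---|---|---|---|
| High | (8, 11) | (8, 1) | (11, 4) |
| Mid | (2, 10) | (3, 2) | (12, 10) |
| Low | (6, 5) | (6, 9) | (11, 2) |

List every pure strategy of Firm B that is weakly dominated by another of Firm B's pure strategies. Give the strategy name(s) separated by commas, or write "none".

P1: no other strategy beats it everywhere (P2 at High (11>1); P3 at High (11>4)).
P2 is not dominated — it holds its own against P1 at Low (9>5); P3 at Low (9>2).
P1 weakly dominates P3 — High: 11>4, Mid: 10=10, Low: 5>2.

P3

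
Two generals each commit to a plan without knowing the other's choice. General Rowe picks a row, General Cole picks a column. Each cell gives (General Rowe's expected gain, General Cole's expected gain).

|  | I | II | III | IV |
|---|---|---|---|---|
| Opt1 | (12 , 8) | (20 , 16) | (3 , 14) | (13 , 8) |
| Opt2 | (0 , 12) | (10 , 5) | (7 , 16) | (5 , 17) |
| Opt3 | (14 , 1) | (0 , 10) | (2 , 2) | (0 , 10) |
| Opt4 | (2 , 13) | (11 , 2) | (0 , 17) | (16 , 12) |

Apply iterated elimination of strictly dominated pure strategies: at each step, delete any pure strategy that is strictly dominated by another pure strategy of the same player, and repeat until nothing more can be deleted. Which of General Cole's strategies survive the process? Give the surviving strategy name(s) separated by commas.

II, III, IV

Column I is eliminated: III beats it against every remaining row (Opt1: 14>8, Opt2: 16>12, Opt3: 2>1, Opt4: 17>13).
Row Opt3 is eliminated: Opt1 beats it against every remaining column (II: 20>0, III: 3>2, IV: 13>0).
Among the remaining strategies, none is strictly dominated by another pure strategy of the same player, so the elimination stops.
Surviving strategies — General Rowe: {Opt1, Opt2, Opt4}; General Cole: {II, III, IV}.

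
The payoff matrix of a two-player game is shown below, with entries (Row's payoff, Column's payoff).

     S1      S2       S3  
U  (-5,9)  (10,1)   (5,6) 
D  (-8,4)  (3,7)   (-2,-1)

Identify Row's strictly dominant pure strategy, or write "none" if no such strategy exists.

U

U vs D: S1: -5>-8, S2: 10>3, S3: 5>-2.
U strictly beats every other strategy against every opponent action, so it is strictly dominant.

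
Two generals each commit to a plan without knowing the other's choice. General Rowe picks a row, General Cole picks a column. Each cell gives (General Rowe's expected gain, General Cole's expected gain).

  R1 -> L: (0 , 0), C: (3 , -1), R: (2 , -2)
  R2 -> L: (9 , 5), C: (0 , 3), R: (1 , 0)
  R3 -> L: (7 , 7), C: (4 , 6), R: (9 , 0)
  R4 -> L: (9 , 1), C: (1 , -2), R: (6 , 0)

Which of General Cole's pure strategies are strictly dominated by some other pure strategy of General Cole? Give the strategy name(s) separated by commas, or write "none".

L: no other strategy beats it everywhere (C at R1 (0>-1); R at R1 (0>-2)).
C: dominated, since L does at least as well everywhere (R1: 0>-1, R2: 5>3, R3: 7>6, R4: 1>-2).
L strictly dominates R — R1: 0>-2, R2: 5>0, R3: 7>0, R4: 1>0.

C, R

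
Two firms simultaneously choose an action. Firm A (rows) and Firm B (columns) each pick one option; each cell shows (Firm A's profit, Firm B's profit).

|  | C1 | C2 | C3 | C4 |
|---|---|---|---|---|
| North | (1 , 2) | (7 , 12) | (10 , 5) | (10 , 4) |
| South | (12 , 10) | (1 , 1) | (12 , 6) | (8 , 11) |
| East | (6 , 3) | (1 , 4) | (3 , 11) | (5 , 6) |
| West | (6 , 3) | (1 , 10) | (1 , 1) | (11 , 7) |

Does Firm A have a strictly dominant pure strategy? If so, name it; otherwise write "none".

North fails to dominate South at C1 (1<12).
South fails to dominate North at C2 (1<7).
East fails to dominate North at C2 (1<7).
West fails to dominate North at C2 (1<7).
No single strategy dominates all the others.

none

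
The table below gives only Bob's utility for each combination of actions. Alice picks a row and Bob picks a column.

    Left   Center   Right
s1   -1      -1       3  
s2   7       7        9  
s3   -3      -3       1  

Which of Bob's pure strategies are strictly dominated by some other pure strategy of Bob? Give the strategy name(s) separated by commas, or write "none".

Right strictly dominates Left — s1: 3>-1, s2: 9>7, s3: 1>-3.
Center: dominated, since Right does at least as well everywhere (s1: 3>-1, s2: 9>7, s3: 1>-3).
Right is not dominated — it holds its own against Left at s1 (3>-1); Center at s1 (3>-1).

Left, Center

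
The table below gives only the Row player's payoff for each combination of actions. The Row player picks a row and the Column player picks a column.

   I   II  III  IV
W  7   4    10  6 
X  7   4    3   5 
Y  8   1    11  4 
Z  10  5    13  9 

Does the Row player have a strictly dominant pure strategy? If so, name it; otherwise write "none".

Z vs W: I: 10>7, II: 5>4, III: 13>10, IV: 9>6.
Z vs X: I: 10>7, II: 5>4, III: 13>3, IV: 9>5.
Z vs Y: I: 10>8, II: 5>1, III: 13>11, IV: 9>4.
Z strictly beats every other strategy against every opponent action, so it is strictly dominant.

Z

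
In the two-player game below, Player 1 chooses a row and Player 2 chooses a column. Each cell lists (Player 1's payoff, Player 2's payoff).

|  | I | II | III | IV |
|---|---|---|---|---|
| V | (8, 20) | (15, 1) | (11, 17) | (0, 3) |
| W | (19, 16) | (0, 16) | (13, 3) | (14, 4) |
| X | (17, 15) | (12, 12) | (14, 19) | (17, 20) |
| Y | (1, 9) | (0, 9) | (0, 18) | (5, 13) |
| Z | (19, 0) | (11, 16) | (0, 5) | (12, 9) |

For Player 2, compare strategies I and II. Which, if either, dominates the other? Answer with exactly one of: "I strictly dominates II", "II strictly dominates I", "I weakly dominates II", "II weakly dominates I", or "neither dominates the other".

I's payoffs vs II's, by Player 1's action — V: 20>1, W: 16=16, X: 15>12, Y: 9=9, Z: 0<16.
I does better at V, X but worse at Z; neither strategy dominates the other.

neither dominates the other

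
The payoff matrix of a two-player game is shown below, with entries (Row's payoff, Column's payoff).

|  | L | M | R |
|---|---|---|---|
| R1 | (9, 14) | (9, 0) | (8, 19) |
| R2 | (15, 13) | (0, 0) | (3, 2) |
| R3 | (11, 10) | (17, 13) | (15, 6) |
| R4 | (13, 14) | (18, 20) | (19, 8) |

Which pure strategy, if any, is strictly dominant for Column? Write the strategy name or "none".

L fails to dominate M at R3 (10<13).
M fails to dominate L at R1 (0<14).
R fails to dominate L at R2 (2<13).
No single strategy dominates all the others.

none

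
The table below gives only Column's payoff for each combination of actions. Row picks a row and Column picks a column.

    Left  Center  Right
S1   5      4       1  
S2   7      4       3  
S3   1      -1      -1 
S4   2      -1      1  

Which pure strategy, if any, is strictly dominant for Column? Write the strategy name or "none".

Left vs Center: S1: 5>4, S2: 7>4, S3: 1>-1, S4: 2>-1.
Left vs Right: S1: 5>1, S2: 7>3, S3: 1>-1, S4: 2>1.
Left strictly beats every other strategy against every opponent action, so it is strictly dominant.

Left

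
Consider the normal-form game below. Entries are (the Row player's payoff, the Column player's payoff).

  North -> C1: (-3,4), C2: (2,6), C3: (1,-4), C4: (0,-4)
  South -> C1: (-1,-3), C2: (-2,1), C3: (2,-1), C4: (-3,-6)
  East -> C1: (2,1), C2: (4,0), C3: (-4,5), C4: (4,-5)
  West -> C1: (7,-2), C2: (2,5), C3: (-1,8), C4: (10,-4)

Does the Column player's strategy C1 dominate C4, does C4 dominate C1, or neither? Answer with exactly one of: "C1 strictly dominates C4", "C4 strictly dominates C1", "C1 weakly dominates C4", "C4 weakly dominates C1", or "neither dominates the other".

C1 strictly dominates C4

Compare C1 to C4 across every action of the Row player: North: 4>-4, South: -3>-6, East: 1>-5, West: -2>-4.
Every comparison favours C1, so C1 strictly dominates C4.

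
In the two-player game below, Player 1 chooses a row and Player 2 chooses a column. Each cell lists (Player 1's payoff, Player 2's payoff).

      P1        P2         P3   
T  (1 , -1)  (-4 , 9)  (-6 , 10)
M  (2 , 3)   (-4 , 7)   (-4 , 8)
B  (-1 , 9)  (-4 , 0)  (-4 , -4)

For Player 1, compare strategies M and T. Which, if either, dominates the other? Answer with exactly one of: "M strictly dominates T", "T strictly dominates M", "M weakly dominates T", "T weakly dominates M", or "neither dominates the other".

M weakly dominates T

M's payoffs vs T's, by Player 2's action — P1: 2>1, P2: -4=-4, P3: -4>-6.
M is at least as good everywhere and strictly better somewhere (tied only at P2), so M weakly but not strictly dominates T.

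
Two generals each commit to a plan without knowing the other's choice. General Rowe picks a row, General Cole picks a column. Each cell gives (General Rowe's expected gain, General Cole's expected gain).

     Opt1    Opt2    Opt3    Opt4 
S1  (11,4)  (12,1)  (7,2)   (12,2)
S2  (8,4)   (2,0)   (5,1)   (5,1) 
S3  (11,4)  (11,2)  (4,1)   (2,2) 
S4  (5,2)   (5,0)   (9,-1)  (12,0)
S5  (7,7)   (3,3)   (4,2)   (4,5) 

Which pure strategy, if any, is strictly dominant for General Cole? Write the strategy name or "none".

Opt1

Opt1 vs Opt2: S1: 4>1, S2: 4>0, S3: 4>2, S4: 2>0, S5: 7>3.
Opt1 vs Opt3: S1: 4>2, S2: 4>1, S3: 4>1, S4: 2>-1, S5: 7>2.
Opt1 vs Opt4: S1: 4>2, S2: 4>1, S3: 4>2, S4: 2>0, S5: 7>5.
Opt1 strictly beats every other strategy against every opponent action, so it is strictly dominant.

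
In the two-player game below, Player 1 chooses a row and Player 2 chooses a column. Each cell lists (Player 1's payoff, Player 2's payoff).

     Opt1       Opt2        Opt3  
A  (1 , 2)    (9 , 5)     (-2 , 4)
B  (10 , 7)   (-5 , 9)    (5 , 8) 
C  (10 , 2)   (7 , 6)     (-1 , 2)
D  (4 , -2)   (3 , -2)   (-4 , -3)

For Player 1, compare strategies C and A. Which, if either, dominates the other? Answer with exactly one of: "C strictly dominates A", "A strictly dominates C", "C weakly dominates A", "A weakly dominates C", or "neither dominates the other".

C's payoffs vs A's, by Player 2's action — Opt1: 10>1, Opt2: 7<9, Opt3: -1>-2.
C does better at Opt1, Opt3 but worse at Opt2; neither strategy dominates the other.

neither dominates the other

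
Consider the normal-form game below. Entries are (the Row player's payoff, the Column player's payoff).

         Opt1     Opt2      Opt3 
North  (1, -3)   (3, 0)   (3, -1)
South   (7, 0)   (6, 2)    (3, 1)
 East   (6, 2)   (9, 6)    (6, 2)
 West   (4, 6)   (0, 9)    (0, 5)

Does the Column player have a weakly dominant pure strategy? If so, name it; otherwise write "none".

Opt2 vs Opt1: North: 0>-3, South: 2>0, East: 6>2, West: 9>6.
Opt2 vs Opt3: North: 0>-1, South: 2>1, East: 6>2, West: 9>5.
Opt2 is at least as good as every other strategy against every opponent action, so it is weakly dominant.

Opt2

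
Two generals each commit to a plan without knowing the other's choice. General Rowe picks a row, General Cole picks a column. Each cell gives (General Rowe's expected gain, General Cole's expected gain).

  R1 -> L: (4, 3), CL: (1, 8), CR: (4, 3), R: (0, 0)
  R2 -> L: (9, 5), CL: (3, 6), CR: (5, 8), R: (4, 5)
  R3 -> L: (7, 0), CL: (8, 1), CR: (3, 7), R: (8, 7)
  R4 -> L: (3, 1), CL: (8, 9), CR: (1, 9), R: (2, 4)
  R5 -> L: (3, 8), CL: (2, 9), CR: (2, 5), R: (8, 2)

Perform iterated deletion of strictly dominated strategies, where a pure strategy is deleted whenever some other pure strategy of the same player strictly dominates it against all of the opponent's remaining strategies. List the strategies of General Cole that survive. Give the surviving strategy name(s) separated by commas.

For General Rowe, R2 strictly dominates R1 on the remaining columns (L: 9>4, CL: 3>1, CR: 5>4, R: 4>0); eliminate R1.
Column L is eliminated: CL beats it against every remaining row (R2: 6>5, R3: 1>0, R4: 9>1, R5: 9>8).
Among the remaining strategies, none is strictly dominated by another pure strategy of the same player, so the elimination stops.
Surviving strategies — General Rowe: {R2, R3, R4, R5}; General Cole: {CL, CR, R}.

CL, CR, R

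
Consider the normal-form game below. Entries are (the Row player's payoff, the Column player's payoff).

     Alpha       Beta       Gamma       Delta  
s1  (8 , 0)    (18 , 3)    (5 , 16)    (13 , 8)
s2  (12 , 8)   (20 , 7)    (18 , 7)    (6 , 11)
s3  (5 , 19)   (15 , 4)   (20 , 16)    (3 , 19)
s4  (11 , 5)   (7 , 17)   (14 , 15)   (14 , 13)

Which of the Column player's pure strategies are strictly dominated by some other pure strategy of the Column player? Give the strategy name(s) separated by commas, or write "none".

Nothing dominates Alpha: Beta at s2 (8>7); Gamma at s2 (8>7); Delta at s3 (19=19).
Nothing dominates Beta: Alpha at s1 (3>0); Gamma at s2 (7=7); Delta at s4 (17>13).
Gamma: no other strategy beats it everywhere (Alpha at s1 (16>0); Beta at s1 (16>3); Delta at s1 (16>8)).
Delta: no other strategy beats it everywhere (Alpha at s1 (8>0); Beta at s1 (8>3); Gamma at s2 (11>7)).

none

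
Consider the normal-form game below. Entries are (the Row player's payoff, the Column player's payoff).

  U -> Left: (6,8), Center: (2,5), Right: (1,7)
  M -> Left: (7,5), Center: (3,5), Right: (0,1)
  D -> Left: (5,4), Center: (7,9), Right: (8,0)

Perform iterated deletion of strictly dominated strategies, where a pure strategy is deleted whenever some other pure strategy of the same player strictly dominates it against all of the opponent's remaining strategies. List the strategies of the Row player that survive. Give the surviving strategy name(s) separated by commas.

M, D

The Column player's strategy Right is strictly dominated by Left (U: 8>7, M: 5>1, D: 4>0) and is removed.
Row U is eliminated: M beats it against every remaining column (Left: 7>6, Center: 3>2).
Among the remaining strategies, none is strictly dominated by another pure strategy of the same player, so the elimination stops.
Surviving strategies — the Row player: {M, D}; the Column player: {Left, Center}.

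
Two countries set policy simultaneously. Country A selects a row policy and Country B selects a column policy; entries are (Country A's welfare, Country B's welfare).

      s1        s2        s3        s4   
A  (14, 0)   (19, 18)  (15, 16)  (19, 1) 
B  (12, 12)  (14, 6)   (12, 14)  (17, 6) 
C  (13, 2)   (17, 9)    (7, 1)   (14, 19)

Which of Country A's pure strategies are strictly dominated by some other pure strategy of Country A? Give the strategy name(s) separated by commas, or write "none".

B, C

Nothing dominates A: B at s1 (14>12); C at s1 (14>13).
B is strictly dominated by A (s1: 14>12, s2: 19>14, s3: 15>12, s4: 19>17).
A strictly dominates C — s1: 14>13, s2: 19>17, s3: 15>7, s4: 19>14.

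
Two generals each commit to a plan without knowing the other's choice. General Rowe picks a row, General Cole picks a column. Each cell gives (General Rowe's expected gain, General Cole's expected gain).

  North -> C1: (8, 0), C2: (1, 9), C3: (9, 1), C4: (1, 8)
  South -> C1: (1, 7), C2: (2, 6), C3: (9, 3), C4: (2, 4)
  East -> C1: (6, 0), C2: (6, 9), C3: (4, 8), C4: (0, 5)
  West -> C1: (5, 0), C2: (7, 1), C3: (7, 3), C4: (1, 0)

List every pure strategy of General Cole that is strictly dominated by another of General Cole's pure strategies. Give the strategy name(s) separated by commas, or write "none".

C1: no other strategy beats it everywhere (C2 at South (7>6); C3 at South (7>3); C4 at South (7>4)).
Nothing dominates C2: C1 at North (9>0); C3 at North (9>1); C4 at North (9>8).
C3 is not dominated — it holds its own against C1 at North (1>0); C2 at West (3>1); C4 at East (8>5).
C4 is strictly dominated by C2 (North: 9>8, South: 6>4, East: 9>5, West: 1>0).

C4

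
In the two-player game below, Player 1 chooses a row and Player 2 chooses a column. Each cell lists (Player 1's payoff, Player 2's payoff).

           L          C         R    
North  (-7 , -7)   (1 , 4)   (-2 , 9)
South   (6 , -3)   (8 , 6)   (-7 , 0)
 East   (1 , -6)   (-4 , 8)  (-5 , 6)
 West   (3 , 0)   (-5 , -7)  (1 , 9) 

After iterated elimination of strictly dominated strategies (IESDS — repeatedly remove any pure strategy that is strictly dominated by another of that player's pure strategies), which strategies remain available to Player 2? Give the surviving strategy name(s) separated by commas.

For Player 2, R strictly dominates L on the remaining rows (North: 9>-7, South: 0>-3, East: 6>-6, West: 9>0); eliminate L.
Player 1's strategy East is strictly dominated by North (C: 1>-4, R: -2>-5) and is removed.
Among the remaining strategies, none is strictly dominated by another pure strategy of the same player, so the elimination stops.
Surviving strategies — Player 1: {North, South, West}; Player 2: {C, R}.

C, R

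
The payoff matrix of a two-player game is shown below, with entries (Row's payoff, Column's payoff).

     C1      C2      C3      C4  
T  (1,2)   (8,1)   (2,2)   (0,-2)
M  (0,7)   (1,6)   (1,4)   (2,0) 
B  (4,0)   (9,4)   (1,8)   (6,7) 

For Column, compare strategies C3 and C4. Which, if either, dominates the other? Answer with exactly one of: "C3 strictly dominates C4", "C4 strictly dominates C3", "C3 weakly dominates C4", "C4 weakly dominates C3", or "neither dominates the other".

Compare C3 to C4 across each choice by Row: T: 2>-2, M: 4>0, B: 8>7.
Every comparison favours C3, so C3 strictly dominates C4.

C3 strictly dominates C4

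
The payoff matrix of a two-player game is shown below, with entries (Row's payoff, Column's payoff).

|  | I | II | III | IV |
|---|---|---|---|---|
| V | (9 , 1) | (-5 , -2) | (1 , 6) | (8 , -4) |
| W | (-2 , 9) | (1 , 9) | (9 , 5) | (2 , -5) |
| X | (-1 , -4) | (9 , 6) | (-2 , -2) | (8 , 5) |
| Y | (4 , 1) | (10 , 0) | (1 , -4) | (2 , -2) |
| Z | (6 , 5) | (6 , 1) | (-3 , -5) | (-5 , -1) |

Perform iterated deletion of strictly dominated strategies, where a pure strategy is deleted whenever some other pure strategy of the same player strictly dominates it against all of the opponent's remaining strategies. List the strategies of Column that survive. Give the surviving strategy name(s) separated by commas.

I, II, III

Column IV is eliminated: II beats it against every remaining row (V: -2>-4, W: 9>-5, X: 6>5, Y: 0>-2, Z: 1>-1).
Row X is eliminated: Y beats it against every remaining column (I: 4>-1, II: 10>9, III: 1>-2).
Among the remaining strategies, none is strictly dominated by another pure strategy of the same player, so the elimination stops.
Surviving strategies — Row: {V, W, Y, Z}; Column: {I, II, III}.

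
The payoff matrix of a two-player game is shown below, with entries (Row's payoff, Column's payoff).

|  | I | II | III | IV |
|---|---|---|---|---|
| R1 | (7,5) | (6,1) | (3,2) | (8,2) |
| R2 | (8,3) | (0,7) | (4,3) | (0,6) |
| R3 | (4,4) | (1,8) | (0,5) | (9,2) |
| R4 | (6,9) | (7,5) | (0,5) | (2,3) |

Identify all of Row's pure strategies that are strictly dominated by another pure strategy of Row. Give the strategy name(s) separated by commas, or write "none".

Nothing dominates R1: R2 at II (6>0); R3 at I (7>4); R4 at I (7>6).
R2 is not dominated — it holds its own against R1 at I (8>7); R3 at I (8>4); R4 at I (8>6).
R3 is not dominated — it holds its own against R1 at IV (9>8); R2 at II (1>0); R4 at III (0=0).
Nothing dominates R4: R1 at II (7>6); R2 at II (7>0); R3 at I (6>4).

none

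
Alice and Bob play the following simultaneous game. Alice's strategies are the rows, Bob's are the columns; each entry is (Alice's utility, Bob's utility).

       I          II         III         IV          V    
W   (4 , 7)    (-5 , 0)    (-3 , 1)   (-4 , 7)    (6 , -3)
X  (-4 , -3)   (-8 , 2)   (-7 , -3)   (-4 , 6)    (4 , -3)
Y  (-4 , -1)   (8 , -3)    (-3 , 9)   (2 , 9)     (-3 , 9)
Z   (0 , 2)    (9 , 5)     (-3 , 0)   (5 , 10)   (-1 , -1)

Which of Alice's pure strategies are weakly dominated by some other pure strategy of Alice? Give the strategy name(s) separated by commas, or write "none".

X, Y

Nothing dominates W: X at I (4>-4); Y at I (4>-4); Z at I (4>0).
X: dominated, since W does at least as well everywhere (I: 4>-4, II: -5>-8, III: -3>-7, IV: -4=-4, V: 6>4).
Y is weakly dominated by Z (I: 0>-4, II: 9>8, III: -3=-3, IV: 5>2, V: -1>-3).
Z: no other strategy beats it everywhere (W at II (9>-5); X at I (0>-4); Y at I (0>-4)).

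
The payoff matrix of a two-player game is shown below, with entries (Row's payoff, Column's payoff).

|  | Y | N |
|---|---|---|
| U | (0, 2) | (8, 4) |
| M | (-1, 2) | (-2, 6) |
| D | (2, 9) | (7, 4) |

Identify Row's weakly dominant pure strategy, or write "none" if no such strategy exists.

U fails to dominate D at Y (0<2).
M fails to dominate U at Y (-1<0).
D fails to dominate U at N (7<8).
No single strategy dominates all the others.

none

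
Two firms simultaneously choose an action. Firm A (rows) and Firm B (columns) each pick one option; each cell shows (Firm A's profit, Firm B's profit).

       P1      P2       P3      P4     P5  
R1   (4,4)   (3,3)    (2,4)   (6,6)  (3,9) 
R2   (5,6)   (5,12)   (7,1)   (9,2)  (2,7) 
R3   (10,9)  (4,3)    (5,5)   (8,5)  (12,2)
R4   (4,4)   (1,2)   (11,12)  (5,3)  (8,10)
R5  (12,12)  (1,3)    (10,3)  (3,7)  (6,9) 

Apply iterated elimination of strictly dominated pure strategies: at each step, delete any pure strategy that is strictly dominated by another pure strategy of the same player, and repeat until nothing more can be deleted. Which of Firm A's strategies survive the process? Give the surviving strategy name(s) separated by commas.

Row R1 is eliminated: R3 beats it against every remaining column (P1: 10>4, P2: 4>3, P3: 5>2, P4: 8>6, P5: 12>3).
For Firm B, P1 strictly dominates P4 on the remaining rows (R2: 6>2, R3: 9>5, R4: 4>3, R5: 12>7); eliminate P4.
Among the remaining strategies, none is strictly dominated by another pure strategy of the same player, so the elimination stops.
Surviving strategies — Firm A: {R2, R3, R4, R5}; Firm B: {P1, P2, P3, P5}.

R2, R3, R4, R5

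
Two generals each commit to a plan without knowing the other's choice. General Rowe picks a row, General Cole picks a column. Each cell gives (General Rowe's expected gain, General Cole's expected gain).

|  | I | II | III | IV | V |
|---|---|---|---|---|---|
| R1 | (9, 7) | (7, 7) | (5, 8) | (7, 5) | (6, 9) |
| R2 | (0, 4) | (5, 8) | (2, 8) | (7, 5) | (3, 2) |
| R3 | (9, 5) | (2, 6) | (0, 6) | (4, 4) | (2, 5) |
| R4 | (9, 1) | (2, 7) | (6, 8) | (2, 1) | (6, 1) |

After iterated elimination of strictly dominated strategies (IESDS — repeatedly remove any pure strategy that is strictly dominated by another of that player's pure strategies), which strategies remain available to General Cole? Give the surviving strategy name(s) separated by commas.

III, V

General Cole's strategy I is strictly dominated by III (R1: 8>7, R2: 8>4, R3: 6>5, R4: 8>1) and is removed.
For General Rowe, R1 strictly dominates R3 on the remaining columns (II: 7>2, III: 5>0, IV: 7>4, V: 6>2); eliminate R3.
Column IV is eliminated: II beats it against every remaining row (R1: 7>5, R2: 8>5, R4: 7>1).
For General Rowe, R1 strictly dominates R2 on the remaining columns (II: 7>5, III: 5>2, V: 6>3); eliminate R2.
General Cole's strategy II is strictly dominated by III (R1: 8>7, R4: 8>7) and is removed.
Among the remaining strategies, none is strictly dominated by another pure strategy of the same player, so the elimination stops.
Surviving strategies — General Rowe: {R1, R4}; General Cole: {III, V}.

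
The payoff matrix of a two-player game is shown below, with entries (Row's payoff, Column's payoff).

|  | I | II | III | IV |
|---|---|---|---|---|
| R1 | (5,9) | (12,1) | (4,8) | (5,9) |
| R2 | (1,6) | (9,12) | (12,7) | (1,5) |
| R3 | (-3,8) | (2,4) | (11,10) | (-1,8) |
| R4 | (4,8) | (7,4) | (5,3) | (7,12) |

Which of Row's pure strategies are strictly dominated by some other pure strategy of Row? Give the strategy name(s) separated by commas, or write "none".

R1: no other strategy beats it everywhere (R2 at I (5>1); R3 at I (5>-3); R4 at I (5>4)).
R2: no other strategy beats it everywhere (R1 at III (12>4); R3 at I (1>-3); R4 at II (9>7)).
R3 is strictly dominated by R2 (I: 1>-3, II: 9>2, III: 12>11, IV: 1>-1).
Nothing dominates R4: R1 at III (5>4); R2 at I (4>1); R3 at I (4>-3).

R3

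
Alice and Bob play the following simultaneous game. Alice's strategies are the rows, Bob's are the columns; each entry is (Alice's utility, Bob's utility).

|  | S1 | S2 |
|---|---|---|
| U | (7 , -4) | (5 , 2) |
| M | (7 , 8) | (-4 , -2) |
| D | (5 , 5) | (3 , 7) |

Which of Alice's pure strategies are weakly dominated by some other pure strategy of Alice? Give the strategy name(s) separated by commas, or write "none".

M, D

U is not dominated — it holds its own against M at S2 (5>-4); D at S1 (7>5).
M: dominated, since U does at least as well everywhere (S1: 7=7, S2: 5>-4).
D: dominated, since U does at least as well everywhere (S1: 7>5, S2: 5>3).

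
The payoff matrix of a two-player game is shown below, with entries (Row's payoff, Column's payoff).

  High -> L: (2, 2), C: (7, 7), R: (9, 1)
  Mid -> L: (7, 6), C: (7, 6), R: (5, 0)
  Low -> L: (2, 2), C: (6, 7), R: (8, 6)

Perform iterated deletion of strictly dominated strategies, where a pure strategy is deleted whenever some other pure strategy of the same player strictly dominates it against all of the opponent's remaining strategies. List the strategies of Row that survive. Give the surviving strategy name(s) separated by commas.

Column's strategy R is strictly dominated by C (High: 7>1, Mid: 6>0, Low: 7>6) and is removed.
Row Low is eliminated: Mid beats it against every remaining column (L: 7>2, C: 7>6).
Among the remaining strategies, none is strictly dominated by another pure strategy of the same player, so the elimination stops.
Surviving strategies — Row: {High, Mid}; Column: {L, C}.

High, Mid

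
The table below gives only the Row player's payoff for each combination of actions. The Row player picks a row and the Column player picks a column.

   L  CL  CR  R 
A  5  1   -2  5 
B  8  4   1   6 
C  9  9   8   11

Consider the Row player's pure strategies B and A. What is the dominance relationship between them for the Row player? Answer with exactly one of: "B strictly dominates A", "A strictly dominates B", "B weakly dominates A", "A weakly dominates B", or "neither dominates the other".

B strictly dominates A

B's payoffs vs A's, by the Column player's action — L: 8>5, CL: 4>1, CR: 1>-2, R: 6>5.
B gives a strictly higher payoff against every action of the Column player, so B strictly dominates A.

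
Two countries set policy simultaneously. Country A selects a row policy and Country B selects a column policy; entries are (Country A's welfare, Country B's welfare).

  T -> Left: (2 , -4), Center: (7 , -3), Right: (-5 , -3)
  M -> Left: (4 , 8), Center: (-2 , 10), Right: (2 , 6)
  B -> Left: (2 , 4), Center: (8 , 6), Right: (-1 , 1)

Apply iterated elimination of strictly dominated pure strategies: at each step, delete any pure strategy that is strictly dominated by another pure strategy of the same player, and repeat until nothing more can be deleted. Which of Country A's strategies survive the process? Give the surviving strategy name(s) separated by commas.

For Country B, Center strictly dominates Left on the remaining rows (T: -3>-4, M: 10>8, B: 6>4); eliminate Left.
Row T is eliminated: B beats it against every remaining column (Center: 8>7, Right: -1>-5).
Country B's strategy Right is strictly dominated by Center (M: 10>6, B: 6>1) and is removed.
Row M is eliminated: B beats it against every remaining column (Center: 8>-2).
Among the remaining strategies, none is strictly dominated by another pure strategy of the same player, so the elimination stops.
Surviving strategies — Country A: {B}; Country B: {Center}.

B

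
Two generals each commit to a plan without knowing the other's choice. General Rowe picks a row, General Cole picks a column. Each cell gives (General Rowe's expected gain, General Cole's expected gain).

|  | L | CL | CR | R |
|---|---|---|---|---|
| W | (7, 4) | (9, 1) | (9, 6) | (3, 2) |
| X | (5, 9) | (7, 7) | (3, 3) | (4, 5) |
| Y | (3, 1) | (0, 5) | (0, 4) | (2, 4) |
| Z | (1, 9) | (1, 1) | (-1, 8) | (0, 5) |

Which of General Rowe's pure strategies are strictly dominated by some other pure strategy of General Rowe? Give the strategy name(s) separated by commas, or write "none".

Y, Z

Nothing dominates W: X at L (7>5); Y at L (7>3); Z at L (7>1).
Nothing dominates X: W at R (4>3); Y at L (5>3); Z at L (5>1).
Y is strictly dominated by W (L: 7>3, CL: 9>0, CR: 9>0, R: 3>2).
Z is strictly dominated by W (L: 7>1, CL: 9>1, CR: 9>-1, R: 3>0).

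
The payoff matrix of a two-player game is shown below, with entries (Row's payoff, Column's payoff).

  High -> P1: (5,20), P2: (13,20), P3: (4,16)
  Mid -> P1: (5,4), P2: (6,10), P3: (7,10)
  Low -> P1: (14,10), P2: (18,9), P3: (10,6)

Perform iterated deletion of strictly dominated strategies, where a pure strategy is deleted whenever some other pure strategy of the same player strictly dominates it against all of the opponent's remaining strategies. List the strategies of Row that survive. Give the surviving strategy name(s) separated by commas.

Low

For Row, Low strictly dominates High on the remaining columns (P1: 14>5, P2: 18>13, P3: 10>4); eliminate High.
For Row, Low strictly dominates Mid on the remaining columns (P1: 14>5, P2: 18>6, P3: 10>7); eliminate Mid.
Column's strategy P2 is strictly dominated by P1 (Low: 10>9) and is removed.
Column P3 is eliminated: P1 beats it against every remaining row (Low: 10>6).
Among the remaining strategies, none is strictly dominated by another pure strategy of the same player, so the elimination stops.
Surviving strategies — Row: {Low}; Column: {P1}.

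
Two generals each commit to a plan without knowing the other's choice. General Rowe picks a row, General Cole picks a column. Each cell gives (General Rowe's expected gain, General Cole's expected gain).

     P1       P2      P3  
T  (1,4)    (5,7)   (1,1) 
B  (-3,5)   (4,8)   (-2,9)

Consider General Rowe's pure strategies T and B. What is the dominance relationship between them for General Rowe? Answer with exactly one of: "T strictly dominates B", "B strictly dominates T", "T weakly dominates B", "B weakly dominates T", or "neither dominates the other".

T strictly dominates B

T's payoffs vs B's, by General Cole's action — P1: 1>-3, P2: 5>4, P3: 1>-2.
T gives a strictly higher payoff against each opponent action, so T strictly dominates B.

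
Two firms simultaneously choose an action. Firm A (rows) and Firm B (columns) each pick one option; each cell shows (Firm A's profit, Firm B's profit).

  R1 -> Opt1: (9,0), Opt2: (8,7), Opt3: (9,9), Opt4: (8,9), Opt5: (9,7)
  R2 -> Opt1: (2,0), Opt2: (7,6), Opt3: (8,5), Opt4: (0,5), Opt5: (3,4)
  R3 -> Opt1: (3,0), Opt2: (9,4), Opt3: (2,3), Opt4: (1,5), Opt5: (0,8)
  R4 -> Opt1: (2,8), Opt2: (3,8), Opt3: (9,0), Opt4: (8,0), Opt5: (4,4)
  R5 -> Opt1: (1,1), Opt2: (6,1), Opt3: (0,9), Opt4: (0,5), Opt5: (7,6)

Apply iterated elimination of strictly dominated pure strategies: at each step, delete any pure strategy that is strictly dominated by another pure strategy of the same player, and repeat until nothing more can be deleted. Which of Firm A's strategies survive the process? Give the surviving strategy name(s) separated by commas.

For Firm A, R1 strictly dominates R2 on the remaining columns (Opt1: 9>2, Opt2: 8>7, Opt3: 9>8, Opt4: 8>0, Opt5: 9>3); eliminate R2.
Firm A's strategy R5 is strictly dominated by R1 (Opt1: 9>1, Opt2: 8>6, Opt3: 9>0, Opt4: 8>0, Opt5: 9>7) and is removed.
Among the remaining strategies, none is strictly dominated by another pure strategy of the same player, so the elimination stops.
Surviving strategies — Firm A: {R1, R3, R4}; Firm B: {Opt1, Opt2, Opt3, Opt4, Opt5}.

R1, R3, R4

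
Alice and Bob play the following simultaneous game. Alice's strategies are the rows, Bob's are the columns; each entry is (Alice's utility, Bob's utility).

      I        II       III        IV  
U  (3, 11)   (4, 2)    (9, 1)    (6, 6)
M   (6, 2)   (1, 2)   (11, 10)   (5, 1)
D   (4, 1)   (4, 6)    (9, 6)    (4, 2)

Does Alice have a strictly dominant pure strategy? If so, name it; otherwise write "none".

none

U fails to dominate M at I (3<6).
M fails to dominate U at II (1<4).
D fails to dominate U at II (4=4).
No single strategy dominates all the others.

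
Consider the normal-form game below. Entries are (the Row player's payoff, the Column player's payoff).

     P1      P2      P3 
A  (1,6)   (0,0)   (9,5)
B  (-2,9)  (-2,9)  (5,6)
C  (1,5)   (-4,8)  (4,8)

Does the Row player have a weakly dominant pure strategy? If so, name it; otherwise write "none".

A vs B: P1: 1>-2, P2: 0>-2, P3: 9>5.
A vs C: P1: 1=1, P2: 0>-4, P3: 9>4.
A is at least as good as every other strategy against every opponent action, so it is weakly dominant.

A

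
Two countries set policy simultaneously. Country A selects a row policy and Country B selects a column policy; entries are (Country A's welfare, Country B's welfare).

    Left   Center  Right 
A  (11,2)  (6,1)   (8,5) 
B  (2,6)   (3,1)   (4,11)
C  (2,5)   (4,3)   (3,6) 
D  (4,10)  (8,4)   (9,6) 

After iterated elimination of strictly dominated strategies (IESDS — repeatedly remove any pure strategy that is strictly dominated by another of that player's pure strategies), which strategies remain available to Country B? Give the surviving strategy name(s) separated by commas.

Country A's strategy B is strictly dominated by A (Left: 11>2, Center: 6>3, Right: 8>4) and is removed.
Row C is eliminated: A beats it against every remaining column (Left: 11>2, Center: 6>4, Right: 8>3).
Country B's strategy Center is strictly dominated by Left (A: 2>1, D: 10>4) and is removed.
Among the remaining strategies, none is strictly dominated by another pure strategy of the same player, so the elimination stops.
Surviving strategies — Country A: {A, D}; Country B: {Left, Right}.

Left, Right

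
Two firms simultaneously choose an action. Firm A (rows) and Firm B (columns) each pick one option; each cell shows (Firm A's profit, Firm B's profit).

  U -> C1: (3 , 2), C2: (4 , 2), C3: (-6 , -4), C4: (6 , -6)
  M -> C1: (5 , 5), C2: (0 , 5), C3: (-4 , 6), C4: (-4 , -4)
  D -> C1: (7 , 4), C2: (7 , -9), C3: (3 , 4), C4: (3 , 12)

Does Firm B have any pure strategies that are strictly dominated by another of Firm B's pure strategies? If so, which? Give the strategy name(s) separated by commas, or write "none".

C1: no other strategy beats it everywhere (C2 at U (2=2); C3 at U (2>-4); C4 at U (2>-6)).
Nothing dominates C2: C1 at U (2=2); C3 at U (2>-4); C4 at U (2>-6).
C3: no other strategy beats it everywhere (C1 at M (6>5); C2 at M (6>5); C4 at U (-4>-6)).
C4: no other strategy beats it everywhere (C1 at D (12>4); C2 at D (12>-9); C3 at D (12>4)).

none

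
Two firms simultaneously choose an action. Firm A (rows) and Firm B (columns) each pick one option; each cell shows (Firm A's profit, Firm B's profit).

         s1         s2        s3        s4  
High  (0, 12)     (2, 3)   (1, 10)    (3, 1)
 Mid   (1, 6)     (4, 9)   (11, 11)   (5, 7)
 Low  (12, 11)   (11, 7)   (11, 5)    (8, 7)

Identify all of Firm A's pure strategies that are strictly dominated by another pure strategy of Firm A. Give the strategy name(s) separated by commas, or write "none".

High: dominated, since Mid does at least as well everywhere (s1: 1>0, s2: 4>2, s3: 11>1, s4: 5>3).
Mid: no other strategy beats it everywhere (High at s1 (1>0); Low at s3 (11=11)).
Nothing dominates Low: High at s1 (12>0); Mid at s1 (12>1).

High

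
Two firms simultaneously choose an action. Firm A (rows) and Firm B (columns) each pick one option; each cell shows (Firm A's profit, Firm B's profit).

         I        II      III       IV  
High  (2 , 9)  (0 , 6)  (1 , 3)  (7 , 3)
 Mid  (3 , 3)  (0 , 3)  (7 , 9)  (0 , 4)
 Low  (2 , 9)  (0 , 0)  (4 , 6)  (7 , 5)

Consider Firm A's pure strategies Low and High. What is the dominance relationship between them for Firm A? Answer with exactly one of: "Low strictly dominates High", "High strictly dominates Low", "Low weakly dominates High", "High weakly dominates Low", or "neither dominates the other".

Compare Low to High across every action of Firm B: I: 2=2, II: 0=0, III: 4>1, IV: 7=7.
Low is at least as good everywhere and strictly better somewhere (tied only at I, II, IV), so Low weakly but not strictly dominates High.

Low weakly dominates High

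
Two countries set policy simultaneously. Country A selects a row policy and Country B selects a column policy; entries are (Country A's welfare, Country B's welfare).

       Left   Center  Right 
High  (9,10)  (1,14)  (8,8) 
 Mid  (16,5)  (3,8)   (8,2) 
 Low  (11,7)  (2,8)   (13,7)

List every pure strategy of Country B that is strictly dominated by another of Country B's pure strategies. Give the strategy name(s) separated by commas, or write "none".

Left, Right

Left: dominated, since Center does at least as well everywhere (High: 14>10, Mid: 8>5, Low: 8>7).
Center: no other strategy beats it everywhere (Left at High (14>10); Right at High (14>8)).
Right: dominated, since Center does at least as well everywhere (High: 14>8, Mid: 8>2, Low: 8>7).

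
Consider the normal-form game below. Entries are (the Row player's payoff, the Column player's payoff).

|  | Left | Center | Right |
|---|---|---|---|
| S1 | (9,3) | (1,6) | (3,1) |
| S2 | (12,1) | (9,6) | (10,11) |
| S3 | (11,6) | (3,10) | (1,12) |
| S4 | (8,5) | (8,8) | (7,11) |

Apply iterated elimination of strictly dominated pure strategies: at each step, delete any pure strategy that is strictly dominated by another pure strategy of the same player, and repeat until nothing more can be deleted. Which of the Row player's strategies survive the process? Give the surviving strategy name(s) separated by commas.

The Row player's strategy S1 is strictly dominated by S2 (Left: 12>9, Center: 9>1, Right: 10>3) and is removed.
For the Row player, S2 strictly dominates S3 on the remaining columns (Left: 12>11, Center: 9>3, Right: 10>1); eliminate S3.
Row S4 is eliminated: S2 beats it against every remaining column (Left: 12>8, Center: 9>8, Right: 10>7).
The Column player's strategy Left is strictly dominated by Center (S2: 6>1) and is removed.
For the Column player, Right strictly dominates Center on the remaining rows (S2: 11>6); eliminate Center.
Among the remaining strategies, none is strictly dominated by another pure strategy of the same player, so the elimination stops.
Surviving strategies — the Row player: {S2}; the Column player: {Right}.

S2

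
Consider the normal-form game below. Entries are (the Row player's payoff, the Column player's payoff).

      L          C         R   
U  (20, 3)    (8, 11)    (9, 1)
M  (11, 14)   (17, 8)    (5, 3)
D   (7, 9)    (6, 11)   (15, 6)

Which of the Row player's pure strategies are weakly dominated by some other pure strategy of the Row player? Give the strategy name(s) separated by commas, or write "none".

none

Nothing dominates U: M at L (20>11); D at L (20>7).
M is not dominated — it holds its own against U at C (17>8); D at L (11>7).
D: no other strategy beats it everywhere (U at R (15>9); M at R (15>5)).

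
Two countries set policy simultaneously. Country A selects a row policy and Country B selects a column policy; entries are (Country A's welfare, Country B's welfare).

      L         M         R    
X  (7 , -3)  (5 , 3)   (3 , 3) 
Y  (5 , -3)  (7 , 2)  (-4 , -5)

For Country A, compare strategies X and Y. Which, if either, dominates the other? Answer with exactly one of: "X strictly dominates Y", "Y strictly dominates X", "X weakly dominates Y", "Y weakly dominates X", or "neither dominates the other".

neither dominates the other

Compare X to Y across every action of Country B: L: 7>5, M: 5<7, R: 3>-4.
X does better at L, R but worse at M; neither strategy dominates the other.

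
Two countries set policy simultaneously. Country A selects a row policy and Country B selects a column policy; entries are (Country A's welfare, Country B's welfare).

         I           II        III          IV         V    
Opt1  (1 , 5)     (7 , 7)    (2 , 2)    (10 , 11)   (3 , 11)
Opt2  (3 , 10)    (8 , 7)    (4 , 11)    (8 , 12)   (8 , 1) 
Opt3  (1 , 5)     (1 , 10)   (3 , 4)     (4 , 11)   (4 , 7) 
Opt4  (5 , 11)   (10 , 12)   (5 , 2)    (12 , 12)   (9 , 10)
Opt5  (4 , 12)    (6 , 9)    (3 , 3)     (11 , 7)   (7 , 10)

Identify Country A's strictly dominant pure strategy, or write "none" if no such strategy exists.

Opt4 vs Opt1: I: 5>1, II: 10>7, III: 5>2, IV: 12>10, V: 9>3.
Opt4 vs Opt2: I: 5>3, II: 10>8, III: 5>4, IV: 12>8, V: 9>8.
Opt4 vs Opt3: I: 5>1, II: 10>1, III: 5>3, IV: 12>4, V: 9>4.
Opt4 vs Opt5: I: 5>4, II: 10>6, III: 5>3, IV: 12>11, V: 9>7.
Opt4 strictly beats every other strategy against every opponent action, so it is strictly dominant.

Opt4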